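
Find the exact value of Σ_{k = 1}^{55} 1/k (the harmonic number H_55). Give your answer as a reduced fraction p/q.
H_55 = 251499286680120823312889/54749786241679275146400

Direct summation: H_55 = 1 + 1/2 + ... + 1/55. The least common denominator is lcm(1, ..., 55) = 164249358725037825439200; over this denominator the numerator is 164249358725037825439200 + 82124679362518912719600 + 54749786241679275146400 + 41062339681259456359800 + 32849871745007565087840 + 27374893120839637573200 + 23464194103576832205600 + 20531169840629728179900 + 18249928747226425048800 + 16424935872503782543920 + 14931759884094347767200 + 13687446560419818786600 + 12634566055772140418400 + 11732097051788416102800 + 10949957248335855029280 + 10265584920314864089950 + 9661726983825754437600 + 9124964373613212524400 + 8644703090791464496800 + 8212467936251891271960 + 7821398034525610735200 + 7465879942047173883600 + 7141276466305992410400 + 6843723280209909393300 + 6569974349001513017568 + 6317283027886070209200 + 6083309582408808349600 + 5866048525894208051400 + 5663770990518545704800 + 5474978624167927514640 + 5298366410485091143200 + 5132792460157432044975 + 4977253294698115922400 + 4830863491912877218800 + 4692838820715366441120 + 4562482186806606262200 + 4439171857433454741600 + 4322351545395732248400 + 4211522018590713472800 + 4106233968125945635980 + 4006081920122873791200 + 3910699017262805367600 + 3819752528489251754400 + 3732939971023586941800 + 3649985749445285009760 + 3570638233152996205200 + 3494667206915698413600 + 3421861640104954696650 + 3352027729082404600800 + 3284987174500756508784 + 3220575661275251479200 + 3158641513943035104600 + 3099044504245996706400 + 3041654791204404174800 + 2986351976818869553440 = 754497860040362469938667, so H_55 = 754497860040362469938667/164249358725037825439200; reducing by gcd(754497860040362469938667, 164249358725037825439200) = 3 gives 251499286680120823312889/54749786241679275146400 ≈ 4.59361. (The PNT-adjacent estimate ln(55) + γ ≈ 4.58455 matches within O(1/n).)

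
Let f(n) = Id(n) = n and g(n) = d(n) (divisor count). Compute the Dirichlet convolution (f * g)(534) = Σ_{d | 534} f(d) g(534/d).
(Id * d)(534) = 1820

Divisors of 534: [1, 2, 3, 6, 89, 178, 267, 534]. For each d | 534:
  d = 1: Id(1) · d(534/1) = 1 · 8 = 8
  d = 2: Id(2) · d(534/2) = 2 · 4 = 8
  d = 3: Id(3) · d(534/3) = 3 · 4 = 12
  d = 6: Id(6) · d(534/6) = 6 · 2 = 12
  d = 89: Id(89) · d(534/89) = 89 · 4 = 356
  d = 178: Id(178) · d(534/178) = 178 · 2 = 356
  d = 267: Id(267) · d(534/267) = 267 · 2 = 534
  d = 534: Id(534) · d(534/534) = 534 · 1 = 534
Summing: (Id * d)(534) = 8 + 8 + 12 + 12 + 356 + 356 + 534 + 534 = 1820.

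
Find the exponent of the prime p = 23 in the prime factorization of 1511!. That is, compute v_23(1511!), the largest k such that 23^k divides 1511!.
v_23(1511!) = 67

Legendre's formula: v_p(n!) = Σ_{k ≥ 1} ⌊n / p^k⌋. For p = 23, n = 1511, the terms are:
  ⌊1511/23^1⌋ = ⌊1511/23⌋ = 65
  ⌊1511/23^2⌋ = ⌊1511/529⌋ = 2
(the next term ⌊1511/23^3⌋ = 0, terminating the sum). Summing: v_23(1511!) = 65 + 2 = 67.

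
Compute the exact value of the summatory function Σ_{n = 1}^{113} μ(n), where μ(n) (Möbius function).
Σ_{n ≤ 113} μ(n) = -5

Compute μ(n) for each 1 ≤ n ≤ 113: μ(1) = 1, μ(2) = -1, μ(3) = -1, μ(4) = 0, μ(5) = -1, μ(6) = 1, μ(7) = -1, μ(8) = 0, μ(9) = 0, μ(10) = 1, μ(11) = -1, μ(12) = 0, μ(13) = -1, μ(14) = 1, μ(15) = 1, μ(16) = 0, μ(17) = -1, μ(18) = 0, μ(19) = -1, μ(20) = 0, μ(21) = 1, μ(22) = 1, μ(23) = -1, μ(24) = 0, μ(25) = 0, μ(26) = 1, μ(27) = 0, μ(28) = 0, μ(29) = -1, μ(30) = -1, μ(31) = -1, μ(32) = 0, μ(33) = 1, μ(34) = 1, μ(35) = 1, μ(36) = 0, μ(37) = -1, μ(38) = 1, μ(39) = 1, μ(40) = 0, μ(41) = -1, μ(42) = -1, μ(43) = -1, μ(44) = 0, μ(45) = 0, μ(46) = 1, μ(47) = -1, μ(48) = 0, μ(49) = 0, μ(50) = 0, μ(51) = 1, μ(52) = 0, μ(53) = -1, μ(54) = 0, μ(55) = 1, μ(56) = 0, μ(57) = 1, μ(58) = 1, μ(59) = -1, μ(60) = 0, μ(61) = -1, μ(62) = 1, μ(63) = 0, μ(64) = 0, μ(65) = 1, μ(66) = -1, μ(67) = -1, μ(68) = 0, μ(69) = 1, μ(70) = -1, μ(71) = -1, μ(72) = 0, μ(73) = -1, μ(74) = 1, μ(75) = 0, μ(76) = 0, μ(77) = 1, μ(78) = -1, μ(79) = -1, μ(80) = 0, μ(81) = 0, μ(82) = 1, μ(83) = -1, μ(84) = 0, μ(85) = 1, μ(86) = 1, μ(87) = 1, μ(88) = 0, μ(89) = -1, μ(90) = 0, μ(91) = 1, μ(92) = 0, μ(93) = 1, μ(94) = 1, μ(95) = 1, μ(96) = 0, μ(97) = -1, μ(98) = 0, μ(99) = 0, μ(100) = 0, μ(101) = -1, μ(102) = -1, μ(103) = -1, μ(104) = 0, μ(105) = -1, μ(106) = 1, μ(107) = -1, μ(108) = 0, μ(109) = -1, μ(110) = -1, μ(111) = 1, μ(112) = 0, μ(113) = -1. Summing all 113 values: -5. (Mertens function M(x) = Σ_{n ≤ x} μ(n); on average M(x) should be small (PNT ⟺ M(x) = o(x)).)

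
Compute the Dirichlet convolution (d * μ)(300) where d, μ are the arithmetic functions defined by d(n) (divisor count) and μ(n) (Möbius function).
(d * μ)(300) = 1

Divisors of 300: [1, 2, 3, 4, 5, 6, 10, 12, 15, 20, 25, 30, 50, 60, 75, 100, 150, 300]. For each d | 300:
  d = 1: d(1) · μ(300/1) = 1 · 0 = 0
  d = 2: d(2) · μ(300/2) = 2 · 0 = 0
  d = 3: d(3) · μ(300/3) = 2 · 0 = 0
  d = 4: d(4) · μ(300/4) = 3 · 0 = 0
  d = 5: d(5) · μ(300/5) = 2 · 0 = 0
  d = 6: d(6) · μ(300/6) = 4 · 0 = 0
  d = 10: d(10) · μ(300/10) = 4 · -1 = -4
  d = 12: d(12) · μ(300/12) = 6 · 0 = 0
  d = 15: d(15) · μ(300/15) = 4 · 0 = 0
  d = 20: d(20) · μ(300/20) = 6 · 1 = 6
  d = 25: d(25) · μ(300/25) = 3 · 0 = 0
  d = 30: d(30) · μ(300/30) = 8 · 1 = 8
  d = 50: d(50) · μ(300/50) = 6 · 1 = 6
  d = 60: d(60) · μ(300/60) = 12 · -1 = -12
  d = 75: d(75) · μ(300/75) = 6 · 0 = 0
  d = 100: d(100) · μ(300/100) = 9 · -1 = -9
  d = 150: d(150) · μ(300/150) = 12 · -1 = -12
  d = 300: d(300) · μ(300/300) = 18 · 1 = 18
Summing: (d * μ)(300) = 0 + 0 + 0 + 0 + 0 + 0 + -4 + 0 + 0 + 6 + 0 + 8 + 6 + -12 + 0 + -9 + -12 + 18 = 1.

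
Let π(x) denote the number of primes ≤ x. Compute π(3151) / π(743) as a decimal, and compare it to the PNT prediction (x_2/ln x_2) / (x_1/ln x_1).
π(3151)/π(743) = 446/132 ≈ 3.3788;  PNT prediction ≈ 3.4803.

π(743) = 132 and π(3151) = 446, so π(3151)/π(743) ≈ 3.3788. The PNT-predicted ratio is (3151/ln(3151)) / (743/ln(743)) ≈ 3.4803. The two agree to within a few percent, as expected.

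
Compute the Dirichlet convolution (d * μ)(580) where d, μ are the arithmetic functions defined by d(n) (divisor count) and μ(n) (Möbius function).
(d * μ)(580) = 1

Divisors of 580: [1, 2, 4, 5, 10, 20, 29, 58, 116, 145, 290, 580]. For each d | 580:
  d = 1: d(1) · μ(580/1) = 1 · 0 = 0
  d = 2: d(2) · μ(580/2) = 2 · -1 = -2
  d = 4: d(4) · μ(580/4) = 3 · 1 = 3
  d = 5: d(5) · μ(580/5) = 2 · 0 = 0
  d = 10: d(10) · μ(580/10) = 4 · 1 = 4
  d = 20: d(20) · μ(580/20) = 6 · -1 = -6
  d = 29: d(29) · μ(580/29) = 2 · 0 = 0
  d = 58: d(58) · μ(580/58) = 4 · 1 = 4
  d = 116: d(116) · μ(580/116) = 6 · -1 = -6
  d = 145: d(145) · μ(580/145) = 4 · 0 = 0
  d = 290: d(290) · μ(580/290) = 8 · -1 = -8
  d = 580: d(580) · μ(580/580) = 12 · 1 = 12
Summing: (d * μ)(580) = 0 + -2 + 3 + 0 + 4 + -6 + 0 + 4 + -6 + 0 + -8 + 12 = 1.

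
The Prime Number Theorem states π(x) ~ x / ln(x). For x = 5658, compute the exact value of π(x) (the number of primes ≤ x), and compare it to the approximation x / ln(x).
π(5658) = 745;  x/ln(x) ≈ 654.80;  relative error ≈ 12.11%.

Directly count primes up to 5658: π(5658) = 745. The PNT approximation gives 5658/ln(5658) ≈ 5658/8.64083 ≈ 654.80. Relative error (π(x) − x/ln(x)) / π(x) ≈ 12.11%; the approximation is known to undercount slightly (Li(x) is a better estimate).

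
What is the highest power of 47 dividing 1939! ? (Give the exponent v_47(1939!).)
v_47(1939!) = 41

Legendre's formula: v_p(n!) = Σ_{k ≥ 1} ⌊n / p^k⌋. For p = 47, n = 1939, the terms are:
  ⌊1939/47^1⌋ = ⌊1939/47⌋ = 41
(the next term ⌊1939/47^2⌋ = 0, terminating the sum). Summing: v_47(1939!) = 41 = 41.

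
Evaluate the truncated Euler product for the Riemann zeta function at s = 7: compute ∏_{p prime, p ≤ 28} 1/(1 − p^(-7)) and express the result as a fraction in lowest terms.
∏ = 48232764637425582400715871008195503014129789903328125/47833390398549347808770198286798982719063238904795968

The primes p ≤ 28 are [2, 3, 5, 7, 11, 13, 17, 19, 23]. For each prime, (1 − 1/p^7)^(-1) = p^7 / (p^7 − 1). The product is (1 − 1/2^7)^(-1), (1 − 1/3^7)^(-1), (1 − 1/5^7)^(-1), (1 − 1/7^7)^(-1), (1 − 1/11^7)^(-1), (1 − 1/13^7)^(-1), (1 − 1/17^7)^(-1), (1 − 1/19^7)^(-1), (1 − 1/23^7)^(-1) = ∏ p^7 / (p^7 − 1) = 48232764637425582400715871008195503014129789903328125/47833390398549347808770198286798982719063238904795968.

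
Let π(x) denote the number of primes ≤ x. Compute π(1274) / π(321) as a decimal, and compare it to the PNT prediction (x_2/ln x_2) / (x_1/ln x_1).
π(1274)/π(321) = 205/66 ≈ 3.1061;  PNT prediction ≈ 3.2037.

π(321) = 66 and π(1274) = 205, so π(1274)/π(321) ≈ 3.1061. The PNT-predicted ratio is (1274/ln(1274)) / (321/ln(321)) ≈ 3.2037. The two agree to within a few percent, as expected.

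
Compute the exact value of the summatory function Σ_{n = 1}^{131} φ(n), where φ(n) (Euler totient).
Σ_{n ≤ 131} φ(n) = 5284

Compute φ(n) for each 1 ≤ n ≤ 131: φ(1) = 1, φ(2) = 1, φ(3) = 2, φ(4) = 2, φ(5) = 4, φ(6) = 2, φ(7) = 6, φ(8) = 4, φ(9) = 6, φ(10) = 4, φ(11) = 10, φ(12) = 4, φ(13) = 12, φ(14) = 6, φ(15) = 8, φ(16) = 8, φ(17) = 16, φ(18) = 6, φ(19) = 18, φ(20) = 8, φ(21) = 12, φ(22) = 10, φ(23) = 22, φ(24) = 8, φ(25) = 20, φ(26) = 12, φ(27) = 18, φ(28) = 12, φ(29) = 28, φ(30) = 8, φ(31) = 30, φ(32) = 16, φ(33) = 20, φ(34) = 16, φ(35) = 24, φ(36) = 12, φ(37) = 36, φ(38) = 18, φ(39) = 24, φ(40) = 16, φ(41) = 40, φ(42) = 12, φ(43) = 42, φ(44) = 20, φ(45) = 24, φ(46) = 22, φ(47) = 46, φ(48) = 16, φ(49) = 42, φ(50) = 20, φ(51) = 32, φ(52) = 24, φ(53) = 52, φ(54) = 18, φ(55) = 40, φ(56) = 24, φ(57) = 36, φ(58) = 28, φ(59) = 58, φ(60) = 16, φ(61) = 60, φ(62) = 30, φ(63) = 36, φ(64) = 32, φ(65) = 48, φ(66) = 20, φ(67) = 66, φ(68) = 32, φ(69) = 44, φ(70) = 24, φ(71) = 70, φ(72) = 24, φ(73) = 72, φ(74) = 36, φ(75) = 40, φ(76) = 36, φ(77) = 60, φ(78) = 24, φ(79) = 78, φ(80) = 32, φ(81) = 54, φ(82) = 40, φ(83) = 82, φ(84) = 24, φ(85) = 64, φ(86) = 42, φ(87) = 56, φ(88) = 40, φ(89) = 88, φ(90) = 24, φ(91) = 72, φ(92) = 44, φ(93) = 60, φ(94) = 46, φ(95) = 72, φ(96) = 32, φ(97) = 96, φ(98) = 42, φ(99) = 60, φ(100) = 40, φ(101) = 100, φ(102) = 32, φ(103) = 102, φ(104) = 48, φ(105) = 48, φ(106) = 52, φ(107) = 106, φ(108) = 36, φ(109) = 108, φ(110) = 40, φ(111) = 72, φ(112) = 48, φ(113) = 112, φ(114) = 36, φ(115) = 88, φ(116) = 56, φ(117) = 72, φ(118) = 58, φ(119) = 96, φ(120) = 32, φ(121) = 110, φ(122) = 60, φ(123) = 80, φ(124) = 60, φ(125) = 100, φ(126) = 36, φ(127) = 126, φ(128) = 64, φ(129) = 84, φ(130) = 48, φ(131) = 130. Summing all 131 values: 5284. (Average order: Σ_{n ≤ x} φ(n) ~ (3/π²) x². For x = 131, (3/π²)·131² ≈ 5216.32.)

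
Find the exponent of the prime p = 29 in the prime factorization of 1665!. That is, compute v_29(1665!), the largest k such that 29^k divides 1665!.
v_29(1665!) = 58

Legendre's formula: v_p(n!) = Σ_{k ≥ 1} ⌊n / p^k⌋. For p = 29, n = 1665, the terms are:
  ⌊1665/29^1⌋ = ⌊1665/29⌋ = 57
  ⌊1665/29^2⌋ = ⌊1665/841⌋ = 1
(the next term ⌊1665/29^3⌋ = 0, terminating the sum). Summing: v_29(1665!) = 57 + 1 = 58.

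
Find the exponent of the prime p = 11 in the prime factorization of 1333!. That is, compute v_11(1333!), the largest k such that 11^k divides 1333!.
v_11(1333!) = 133

Legendre's formula: v_p(n!) = Σ_{k ≥ 1} ⌊n / p^k⌋. For p = 11, n = 1333, the terms are:
  ⌊1333/11^1⌋ = ⌊1333/11⌋ = 121
  ⌊1333/11^2⌋ = ⌊1333/121⌋ = 11
  ⌊1333/11^3⌋ = ⌊1333/1331⌋ = 1
(the next term ⌊1333/11^4⌋ = 0, terminating the sum). Summing: v_11(1333!) = 121 + 11 + 1 = 133.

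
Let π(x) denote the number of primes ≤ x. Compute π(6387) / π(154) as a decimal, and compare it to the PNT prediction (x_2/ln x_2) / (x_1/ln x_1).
π(6387)/π(154) = 832/36 ≈ 23.1111;  PNT prediction ≈ 23.8418.

π(154) = 36 and π(6387) = 832, so π(6387)/π(154) ≈ 23.1111. The PNT-predicted ratio is (6387/ln(6387)) / (154/ln(154)) ≈ 23.8418. The two agree to within a few percent, as expected.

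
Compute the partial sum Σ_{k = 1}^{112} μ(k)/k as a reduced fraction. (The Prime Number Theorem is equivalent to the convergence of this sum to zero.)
Σ μ(k)/k = -678316192822146162262092815134314936522301/39962142402550705168325165981723972810713890

Values of μ(k) for 1 ≤ k ≤ 112: μ(1) = 1, μ(2) = -1, μ(3) = -1, μ(5) = -1, μ(6) = 1, μ(7) = -1, μ(10) = 1, μ(11) = -1, μ(13) = -1, μ(14) = 1, μ(15) = 1, μ(17) = -1, μ(19) = -1, μ(21) = 1, μ(22) = 1, μ(23) = -1, μ(26) = 1, μ(29) = -1, μ(30) = -1, μ(31) = -1, μ(33) = 1, μ(34) = 1, μ(35) = 1, μ(37) = -1, μ(38) = 1, μ(39) = 1, μ(41) = -1, μ(42) = -1, μ(43) = -1, μ(46) = 1, μ(47) = -1, μ(51) = 1, μ(53) = -1, μ(55) = 1, μ(57) = 1, μ(58) = 1, μ(59) = -1, μ(61) = -1, μ(62) = 1, μ(65) = 1, μ(66) = -1, μ(67) = -1, μ(69) = 1, μ(70) = -1, μ(71) = -1, μ(73) = -1, μ(74) = 1, μ(77) = 1, μ(78) = -1, μ(79) = -1, μ(82) = 1, μ(83) = -1, μ(85) = 1, μ(86) = 1, μ(87) = 1, μ(89) = -1, μ(91) = 1, μ(93) = 1, μ(94) = 1, μ(95) = 1, μ(97) = -1, μ(101) = -1, μ(102) = -1, μ(103) = -1, μ(105) = -1, μ(106) = 1, μ(107) = -1, μ(109) = -1, μ(110) = -1, μ(111) = 1, with μ = 0 on non-squarefree integers. Summing μ(k)/k for k where μ(k) ≠ 0 gives -678316192822146162262092815134314936522301/39962142402550705168325165981723972810713890 ≈ -0.0170. (PNT ⟺ this sum → 0 as n → ∞.)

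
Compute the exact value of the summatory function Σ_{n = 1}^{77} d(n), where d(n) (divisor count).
Σ_{n ≤ 77} d(n) = 348

Compute d(n) for each 1 ≤ n ≤ 77: d(1) = 1, d(2) = 2, d(3) = 2, d(4) = 3, d(5) = 2, d(6) = 4, d(7) = 2, d(8) = 4, d(9) = 3, d(10) = 4, d(11) = 2, d(12) = 6, d(13) = 2, d(14) = 4, d(15) = 4, d(16) = 5, d(17) = 2, d(18) = 6, d(19) = 2, d(20) = 6, d(21) = 4, d(22) = 4, d(23) = 2, d(24) = 8, d(25) = 3, d(26) = 4, d(27) = 4, d(28) = 6, d(29) = 2, d(30) = 8, d(31) = 2, d(32) = 6, d(33) = 4, d(34) = 4, d(35) = 4, d(36) = 9, d(37) = 2, d(38) = 4, d(39) = 4, d(40) = 8, d(41) = 2, d(42) = 8, d(43) = 2, d(44) = 6, d(45) = 6, d(46) = 4, d(47) = 2, d(48) = 10, d(49) = 3, d(50) = 6, d(51) = 4, d(52) = 6, d(53) = 2, d(54) = 8, d(55) = 4, d(56) = 8, d(57) = 4, d(58) = 4, d(59) = 2, d(60) = 12, d(61) = 2, d(62) = 4, d(63) = 6, d(64) = 7, d(65) = 4, d(66) = 8, d(67) = 2, d(68) = 6, d(69) = 4, d(70) = 8, d(71) = 2, d(72) = 12, d(73) = 2, d(74) = 4, d(75) = 6, d(76) = 6, d(77) = 4. Summing all 77 values: 348. (Dirichlet's divisor formula: Σ_{n ≤ x} d(n) = x ln(x) + (2γ − 1) x + O(√x). For x = 77, the asymptotic estimate is ≈ 346.36.)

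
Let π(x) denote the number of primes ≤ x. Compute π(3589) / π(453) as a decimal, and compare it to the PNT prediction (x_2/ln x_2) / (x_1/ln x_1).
π(3589)/π(453) = 502/87 ≈ 5.7701;  PNT prediction ≈ 5.9195.

π(453) = 87 and π(3589) = 502, so π(3589)/π(453) ≈ 5.7701. The PNT-predicted ratio is (3589/ln(3589)) / (453/ln(453)) ≈ 5.9195. The two agree to within a few percent, as expected.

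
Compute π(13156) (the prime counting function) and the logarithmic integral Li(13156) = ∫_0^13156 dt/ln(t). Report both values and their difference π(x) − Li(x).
π(13156) = 1564;  Li(13156) ≈ 1583.57;  π(x) − Li(x) ≈ -19.57.

Direct count of primes ≤ 13156 gives π(13156) = 1564. Numerical evaluation of the logarithmic integral gives Li(13156) ≈ 1583.57. The difference π(x) − Li(x) ≈ -19.57 is typically negative for small/moderate x (Li(x) overestimates), though Littlewood's theorem shows this sign changes infinitely often.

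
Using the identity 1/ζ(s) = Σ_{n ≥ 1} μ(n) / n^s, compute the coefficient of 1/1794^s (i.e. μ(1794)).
μ(1794) = 1

Factor n = 1794 = 2 · 3 · 13 · 23. μ(n) = 0 if any exponent ≥ 2 (not squarefree); otherwise μ(n) = (−1)^{ω(n)} where ω(n) is the number of distinct prime factors. Applying: μ(1794) = 1.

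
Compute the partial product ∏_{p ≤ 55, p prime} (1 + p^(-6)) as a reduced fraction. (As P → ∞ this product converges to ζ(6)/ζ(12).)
∏ = 360549358903447598496102606972302575686854635195266223026920975630213276302501208168000000/354490140797970318435085924328566932610522860437094896232244152761372626351680260596056897

The primes p ≤ 55 are [2, 3, 5, 7, 11, 13, 17, 19, 23, 29, 31, 37, 41, 43, 47, 53]. For each, (1 + 1/p^6) = (p^6 + 1)/p^6. Multiplying these fractions over p ∈ [2, 3, 5, 7, 11, 13, 17, 19, 23, 29, 31, 37, 41, 43, 47, 53] gives 360549358903447598496102606972302575686854635195266223026920975630213276302501208168000000/354490140797970318435085924328566932610522860437094896232244152761372626351680260596056897. (In the limit P → ∞ this tends to ζ(6)/ζ(12).)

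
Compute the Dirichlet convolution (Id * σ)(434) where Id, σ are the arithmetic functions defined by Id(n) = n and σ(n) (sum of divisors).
(Id * σ)(434) = 4725

Divisors of 434: [1, 2, 7, 14, 31, 62, 217, 434]. For each d | 434:
  d = 1: Id(1) · σ(434/1) = 1 · 768 = 768
  d = 2: Id(2) · σ(434/2) = 2 · 256 = 512
  d = 7: Id(7) · σ(434/7) = 7 · 96 = 672
  d = 14: Id(14) · σ(434/14) = 14 · 32 = 448
  d = 31: Id(31) · σ(434/31) = 31 · 24 = 744
  d = 62: Id(62) · σ(434/62) = 62 · 8 = 496
  d = 217: Id(217) · σ(434/217) = 217 · 3 = 651
  d = 434: Id(434) · σ(434/434) = 434 · 1 = 434
Summing: (Id * σ)(434) = 768 + 512 + 672 + 448 + 744 + 496 + 651 + 434 = 4725.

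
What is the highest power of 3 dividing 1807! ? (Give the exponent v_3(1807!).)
v_3(1807!) = 899

Legendre's formula: v_p(n!) = Σ_{k ≥ 1} ⌊n / p^k⌋. For p = 3, n = 1807, the terms are:
  ⌊1807/3^1⌋ = ⌊1807/3⌋ = 602
  ⌊1807/3^2⌋ = ⌊1807/9⌋ = 200
  ⌊1807/3^3⌋ = ⌊1807/27⌋ = 66
  ⌊1807/3^4⌋ = ⌊1807/81⌋ = 22
  ⌊1807/3^5⌋ = ⌊1807/243⌋ = 7
  ⌊1807/3^6⌋ = ⌊1807/729⌋ = 2
(the next term ⌊1807/3^7⌋ = 0, terminating the sum). Summing: v_3(1807!) = 602 + 200 + 66 + 22 + 7 + 2 = 899.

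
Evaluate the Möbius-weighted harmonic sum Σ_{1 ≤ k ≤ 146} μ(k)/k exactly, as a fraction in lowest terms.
Σ μ(k)/k = 66670440746206079837278951558338834430808994180477323/3338215550199730022503077710549980019122111551066811030

Values of μ(k) for 1 ≤ k ≤ 146: μ(1) = 1, μ(2) = -1, μ(3) = -1, μ(5) = -1, μ(6) = 1, μ(7) = -1, μ(10) = 1, μ(11) = -1, μ(13) = -1, μ(14) = 1, μ(15) = 1, μ(17) = -1, μ(19) = -1, μ(21) = 1, μ(22) = 1, μ(23) = -1, μ(26) = 1, μ(29) = -1, μ(30) = -1, μ(31) = -1, μ(33) = 1, μ(34) = 1, μ(35) = 1, μ(37) = -1, μ(38) = 1, μ(39) = 1, μ(41) = -1, μ(42) = -1, μ(43) = -1, μ(46) = 1, μ(47) = -1, μ(51) = 1, μ(53) = -1, μ(55) = 1, μ(57) = 1, μ(58) = 1, μ(59) = -1, μ(61) = -1, μ(62) = 1, μ(65) = 1, μ(66) = -1, μ(67) = -1, μ(69) = 1, μ(70) = -1, μ(71) = -1, μ(73) = -1, μ(74) = 1, μ(77) = 1, μ(78) = -1, μ(79) = -1, μ(82) = 1, μ(83) = -1, μ(85) = 1, μ(86) = 1, μ(87) = 1, μ(89) = -1, μ(91) = 1, μ(93) = 1, μ(94) = 1, μ(95) = 1, μ(97) = -1, μ(101) = -1, μ(102) = -1, μ(103) = -1, μ(105) = -1, μ(106) = 1, μ(107) = -1, μ(109) = -1, μ(110) = -1, μ(111) = 1, μ(113) = -1, μ(114) = -1, μ(115) = 1, μ(118) = 1, μ(119) = 1, μ(122) = 1, μ(123) = 1, μ(127) = -1, μ(129) = 1, μ(130) = -1, μ(131) = -1, μ(133) = 1, μ(134) = 1, μ(137) = -1, μ(138) = -1, μ(139) = -1, μ(141) = 1, μ(142) = 1, μ(143) = 1, μ(145) = 1, μ(146) = 1, with μ = 0 on non-squarefree integers. Summing μ(k)/k for k where μ(k) ≠ 0 gives 66670440746206079837278951558338834430808994180477323/3338215550199730022503077710549980019122111551066811030 ≈ 0.0200. (PNT ⟺ this sum → 0 as n → ∞.)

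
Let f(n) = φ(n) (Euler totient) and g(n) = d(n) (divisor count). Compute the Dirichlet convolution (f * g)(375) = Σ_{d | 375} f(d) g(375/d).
(φ * d)(375) = 624

Divisors of 375: [1, 3, 5, 15, 25, 75, 125, 375]. For each d | 375:
  d = 1: φ(1) · d(375/1) = 1 · 8 = 8
  d = 3: φ(3) · d(375/3) = 2 · 4 = 8
  d = 5: φ(5) · d(375/5) = 4 · 6 = 24
  d = 15: φ(15) · d(375/15) = 8 · 3 = 24
  d = 25: φ(25) · d(375/25) = 20 · 4 = 80
  d = 75: φ(75) · d(375/75) = 40 · 2 = 80
  d = 125: φ(125) · d(375/125) = 100 · 2 = 200
  d = 375: φ(375) · d(375/375) = 200 · 1 = 200
Summing: (φ * d)(375) = 8 + 8 + 24 + 24 + 80 + 80 + 200 + 200 = 624.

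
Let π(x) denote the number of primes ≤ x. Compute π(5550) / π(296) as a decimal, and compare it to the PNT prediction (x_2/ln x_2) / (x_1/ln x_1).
π(5550)/π(296) = 732/62 ≈ 11.8065;  PNT prediction ≈ 12.3753.

π(296) = 62 and π(5550) = 732, so π(5550)/π(296) ≈ 11.8065. The PNT-predicted ratio is (5550/ln(5550)) / (296/ln(296)) ≈ 12.3753. The two agree to within a few percent, as expected.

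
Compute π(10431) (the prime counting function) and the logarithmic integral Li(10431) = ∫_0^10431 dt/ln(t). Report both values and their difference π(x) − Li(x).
π(10431) = 1276;  Li(10431) ≈ 1292.82;  π(x) − Li(x) ≈ -16.82.

Direct count of primes ≤ 10431 gives π(10431) = 1276. Numerical evaluation of the logarithmic integral gives Li(10431) ≈ 1292.82. The difference π(x) − Li(x) ≈ -16.82 is typically negative for small/moderate x (Li(x) overestimates), though Littlewood's theorem shows this sign changes infinitely often.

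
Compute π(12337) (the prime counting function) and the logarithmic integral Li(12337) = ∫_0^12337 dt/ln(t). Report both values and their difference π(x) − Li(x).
π(12337) = 1473;  Li(12337) ≈ 1496.93;  π(x) − Li(x) ≈ -23.93.

Direct count of primes ≤ 12337 gives π(12337) = 1473. Numerical evaluation of the logarithmic integral gives Li(12337) ≈ 1496.93. The difference π(x) − Li(x) ≈ -23.93 is typically negative for small/moderate x (Li(x) overestimates), though Littlewood's theorem shows this sign changes infinitely often.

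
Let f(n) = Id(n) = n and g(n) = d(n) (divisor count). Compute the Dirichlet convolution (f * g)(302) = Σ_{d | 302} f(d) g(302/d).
(Id * d)(302) = 612

Divisors of 302: [1, 2, 151, 302]. For each d | 302:
  d = 1: Id(1) · d(302/1) = 1 · 4 = 4
  d = 2: Id(2) · d(302/2) = 2 · 2 = 4
  d = 151: Id(151) · d(302/151) = 151 · 2 = 302
  d = 302: Id(302) · d(302/302) = 302 · 1 = 302
Summing: (Id * d)(302) = 4 + 4 + 302 + 302 = 612.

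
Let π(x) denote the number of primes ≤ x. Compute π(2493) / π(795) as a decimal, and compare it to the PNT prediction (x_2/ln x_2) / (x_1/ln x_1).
π(2493)/π(795) = 367/138 ≈ 2.6594;  PNT prediction ≈ 2.6776.

π(795) = 138 and π(2493) = 367, so π(2493)/π(795) ≈ 2.6594. The PNT-predicted ratio is (2493/ln(2493)) / (795/ln(795)) ≈ 2.6776. The two agree to within a few percent, as expected.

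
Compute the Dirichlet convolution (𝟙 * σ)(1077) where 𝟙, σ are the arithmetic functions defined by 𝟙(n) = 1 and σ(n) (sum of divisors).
(𝟙 * σ)(1077) = 1805

Divisors of 1077: [1, 3, 359, 1077]. For each d | 1077:
  d = 1: 𝟙(1) · σ(1077/1) = 1 · 1440 = 1440
  d = 3: 𝟙(3) · σ(1077/3) = 1 · 360 = 360
  d = 359: 𝟙(359) · σ(1077/359) = 1 · 4 = 4
  d = 1077: 𝟙(1077) · σ(1077/1077) = 1 · 1 = 1
Summing: (𝟙 * σ)(1077) = 1440 + 360 + 4 + 1 = 1805.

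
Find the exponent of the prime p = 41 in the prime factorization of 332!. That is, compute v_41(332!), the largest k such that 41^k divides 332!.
v_41(332!) = 8

Legendre's formula: v_p(n!) = Σ_{k ≥ 1} ⌊n / p^k⌋. For p = 41, n = 332, the terms are:
  ⌊332/41^1⌋ = ⌊332/41⌋ = 8
(the next term ⌊332/41^2⌋ = 0, terminating the sum). Summing: v_41(332!) = 8 = 8.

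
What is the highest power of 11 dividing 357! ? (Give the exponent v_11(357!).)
v_11(357!) = 34

Legendre's formula: v_p(n!) = Σ_{k ≥ 1} ⌊n / p^k⌋. For p = 11, n = 357, the terms are:
  ⌊357/11^1⌋ = ⌊357/11⌋ = 32
  ⌊357/11^2⌋ = ⌊357/121⌋ = 2
(the next term ⌊357/11^3⌋ = 0, terminating the sum). Summing: v_11(357!) = 32 + 2 = 34.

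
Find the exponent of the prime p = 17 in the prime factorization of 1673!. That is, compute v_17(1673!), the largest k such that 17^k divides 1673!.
v_17(1673!) = 103

Legendre's formula: v_p(n!) = Σ_{k ≥ 1} ⌊n / p^k⌋. For p = 17, n = 1673, the terms are:
  ⌊1673/17^1⌋ = ⌊1673/17⌋ = 98
  ⌊1673/17^2⌋ = ⌊1673/289⌋ = 5
(the next term ⌊1673/17^3⌋ = 0, terminating the sum). Summing: v_17(1673!) = 98 + 5 = 103.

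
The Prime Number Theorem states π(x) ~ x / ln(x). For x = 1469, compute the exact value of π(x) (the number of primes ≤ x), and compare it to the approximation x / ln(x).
π(1469) = 232;  x/ln(x) ≈ 201.44;  relative error ≈ 13.17%.

Directly count primes up to 1469: π(1469) = 232. The PNT approximation gives 1469/ln(1469) ≈ 1469/7.29234 ≈ 201.44. Relative error (π(x) − x/ln(x)) / π(x) ≈ 13.17%; the approximation is known to undercount slightly (Li(x) is a better estimate).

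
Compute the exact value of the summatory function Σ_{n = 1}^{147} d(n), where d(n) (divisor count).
Σ_{n ≤ 147} d(n) = 760

Compute d(n) for each 1 ≤ n ≤ 147: d(1) = 1, d(2) = 2, d(3) = 2, d(4) = 3, d(5) = 2, d(6) = 4, d(7) = 2, d(8) = 4, d(9) = 3, d(10) = 4, d(11) = 2, d(12) = 6, d(13) = 2, d(14) = 4, d(15) = 4, d(16) = 5, d(17) = 2, d(18) = 6, d(19) = 2, d(20) = 6, d(21) = 4, d(22) = 4, d(23) = 2, d(24) = 8, d(25) = 3, d(26) = 4, d(27) = 4, d(28) = 6, d(29) = 2, d(30) = 8, d(31) = 2, d(32) = 6, d(33) = 4, d(34) = 4, d(35) = 4, d(36) = 9, d(37) = 2, d(38) = 4, d(39) = 4, d(40) = 8, d(41) = 2, d(42) = 8, d(43) = 2, d(44) = 6, d(45) = 6, d(46) = 4, d(47) = 2, d(48) = 10, d(49) = 3, d(50) = 6, d(51) = 4, d(52) = 6, d(53) = 2, d(54) = 8, d(55) = 4, d(56) = 8, d(57) = 4, d(58) = 4, d(59) = 2, d(60) = 12, d(61) = 2, d(62) = 4, d(63) = 6, d(64) = 7, d(65) = 4, d(66) = 8, d(67) = 2, d(68) = 6, d(69) = 4, d(70) = 8, d(71) = 2, d(72) = 12, d(73) = 2, d(74) = 4, d(75) = 6, d(76) = 6, d(77) = 4, d(78) = 8, d(79) = 2, d(80) = 10, d(81) = 5, d(82) = 4, d(83) = 2, d(84) = 12, d(85) = 4, d(86) = 4, d(87) = 4, d(88) = 8, d(89) = 2, d(90) = 12, d(91) = 4, d(92) = 6, d(93) = 4, d(94) = 4, d(95) = 4, d(96) = 12, d(97) = 2, d(98) = 6, d(99) = 6, d(100) = 9, d(101) = 2, d(102) = 8, d(103) = 2, d(104) = 8, d(105) = 8, d(106) = 4, d(107) = 2, d(108) = 12, d(109) = 2, d(110) = 8, d(111) = 4, d(112) = 10, d(113) = 2, d(114) = 8, d(115) = 4, d(116) = 6, d(117) = 6, d(118) = 4, d(119) = 4, d(120) = 16, d(121) = 3, d(122) = 4, d(123) = 4, d(124) = 6, d(125) = 4, d(126) = 12, d(127) = 2, d(128) = 8, d(129) = 4, d(130) = 8, d(131) = 2, d(132) = 12, d(133) = 4, d(134) = 4, d(135) = 8, d(136) = 8, d(137) = 2, d(138) = 8, d(139) = 2, d(140) = 12, d(141) = 4, d(142) = 4, d(143) = 4, d(144) = 15, d(145) = 4, d(146) = 4, d(147) = 6. Summing all 147 values: 760. (Dirichlet's divisor formula: Σ_{n ≤ x} d(n) = x ln(x) + (2γ − 1) x + O(√x). For x = 147, the asymptotic estimate is ≈ 756.29.)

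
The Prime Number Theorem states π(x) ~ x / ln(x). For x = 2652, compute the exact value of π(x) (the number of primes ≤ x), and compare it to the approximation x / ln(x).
π(2652) = 383;  x/ln(x) ≈ 336.42;  relative error ≈ 12.16%.

Directly count primes up to 2652: π(2652) = 383. The PNT approximation gives 2652/ln(2652) ≈ 2652/7.88307 ≈ 336.42. Relative error (π(x) − x/ln(x)) / π(x) ≈ 12.16%; the approximation is known to undercount slightly (Li(x) is a better estimate).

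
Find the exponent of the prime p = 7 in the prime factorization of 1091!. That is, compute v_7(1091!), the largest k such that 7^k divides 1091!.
v_7(1091!) = 180

Legendre's formula: v_p(n!) = Σ_{k ≥ 1} ⌊n / p^k⌋. For p = 7, n = 1091, the terms are:
  ⌊1091/7^1⌋ = ⌊1091/7⌋ = 155
  ⌊1091/7^2⌋ = ⌊1091/49⌋ = 22
  ⌊1091/7^3⌋ = ⌊1091/343⌋ = 3
(the next term ⌊1091/7^4⌋ = 0, terminating the sum). Summing: v_7(1091!) = 155 + 22 + 3 = 180.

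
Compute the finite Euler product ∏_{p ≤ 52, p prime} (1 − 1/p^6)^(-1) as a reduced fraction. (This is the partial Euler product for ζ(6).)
∏ = 739922824862544451640166694180680765476614483998462834502498139791315/727309058868145310276350820375862045292293308126790710400267935809536

The primes p ≤ 52 are [2, 3, 5, 7, 11, 13, 17, 19, 23, 29, 31, 37, 41, 43, 47]. For each prime, (1 − 1/p^6)^(-1) = p^6 / (p^6 − 1). The product is (1 − 1/2^6)^(-1), (1 − 1/3^6)^(-1), (1 − 1/5^6)^(-1), (1 − 1/7^6)^(-1), (1 − 1/11^6)^(-1), (1 − 1/13^6)^(-1), (1 − 1/17^6)^(-1), (1 − 1/19^6)^(-1), (1 − 1/23^6)^(-1), (1 − 1/29^6)^(-1), (1 − 1/31^6)^(-1), (1 − 1/37^6)^(-1), (1 − 1/41^6)^(-1), (1 − 1/43^6)^(-1), (1 − 1/47^6)^(-1) = ∏ p^6 / (p^6 − 1) = 739922824862544451640166694180680765476614483998462834502498139791315/727309058868145310276350820375862045292293308126790710400267935809536.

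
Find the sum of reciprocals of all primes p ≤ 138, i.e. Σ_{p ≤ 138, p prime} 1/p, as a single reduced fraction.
Σ 1/p = 134916993045244813891851972880537444693266047783313727/72047817630210000485677936198920432067383702541010310

π(138) = 33, so the primes ≤ 138 are [2, 3, 5, 7, 11, 13, 17, 19, 23, 29, 31, 37, 41, 43, 47, 53, 59, 61, 67, 71, 73, 79, 83, 89, 97, 101, 103, 107, 109, 113, 127, 131, 137]. Summing 1/p over these primes: 134916993045244813891851972880537444693266047783313727/72047817630210000485677936198920432067383702541010310 ≈ 1.8726. Mertens estimate ln ln(138) + 0.2615 ≈ 1.8563.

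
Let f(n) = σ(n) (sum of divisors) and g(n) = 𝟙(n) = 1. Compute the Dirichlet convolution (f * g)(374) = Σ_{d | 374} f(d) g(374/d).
(σ * 𝟙)(374) = 988

Divisors of 374: [1, 2, 11, 17, 22, 34, 187, 374]. For each d | 374:
  d = 1: σ(1) · 𝟙(374/1) = 1 · 1 = 1
  d = 2: σ(2) · 𝟙(374/2) = 3 · 1 = 3
  d = 11: σ(11) · 𝟙(374/11) = 12 · 1 = 12
  d = 17: σ(17) · 𝟙(374/17) = 18 · 1 = 18
  d = 22: σ(22) · 𝟙(374/22) = 36 · 1 = 36
  d = 34: σ(34) · 𝟙(374/34) = 54 · 1 = 54
  d = 187: σ(187) · 𝟙(374/187) = 216 · 1 = 216
  d = 374: σ(374) · 𝟙(374/374) = 648 · 1 = 648
Summing: (σ * 𝟙)(374) = 1 + 3 + 12 + 18 + 36 + 54 + 216 + 648 = 988.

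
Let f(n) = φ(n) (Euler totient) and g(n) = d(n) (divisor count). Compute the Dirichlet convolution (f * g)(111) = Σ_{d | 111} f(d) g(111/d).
(φ * d)(111) = 152

Divisors of 111: [1, 3, 37, 111]. For each d | 111:
  d = 1: φ(1) · d(111/1) = 1 · 4 = 4
  d = 3: φ(3) · d(111/3) = 2 · 2 = 4
  d = 37: φ(37) · d(111/37) = 36 · 2 = 72
  d = 111: φ(111) · d(111/111) = 72 · 1 = 72
Summing: (φ * d)(111) = 4 + 4 + 72 + 72 = 152.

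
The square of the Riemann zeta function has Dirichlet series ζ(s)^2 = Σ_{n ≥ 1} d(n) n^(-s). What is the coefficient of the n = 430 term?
d(430) = 8

ζ(s)^2 = (Σ 1/m^s)(Σ 1/k^s). The coefficient of 1/n^s in the product is the number of ordered pairs (m, k) with mk = n, which equals d(n). For n = 430, divisors are [1, 2, 5, 10, 43, 86, 215, 430], so d(430) = 8.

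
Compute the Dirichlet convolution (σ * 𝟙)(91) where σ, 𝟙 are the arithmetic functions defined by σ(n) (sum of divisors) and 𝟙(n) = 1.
(σ * 𝟙)(91) = 135

Divisors of 91: [1, 7, 13, 91]. For each d | 91:
  d = 1: σ(1) · 𝟙(91/1) = 1 · 1 = 1
  d = 7: σ(7) · 𝟙(91/7) = 8 · 1 = 8
  d = 13: σ(13) · 𝟙(91/13) = 14 · 1 = 14
  d = 91: σ(91) · 𝟙(91/91) = 112 · 1 = 112
Summing: (σ * 𝟙)(91) = 1 + 8 + 14 + 112 = 135.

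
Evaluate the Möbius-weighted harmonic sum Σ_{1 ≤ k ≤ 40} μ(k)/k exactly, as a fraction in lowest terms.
Σ μ(k)/k = 124873406579/2473579378270

Values of μ(k) for 1 ≤ k ≤ 40: μ(1) = 1, μ(2) = -1, μ(3) = -1, μ(5) = -1, μ(6) = 1, μ(7) = -1, μ(10) = 1, μ(11) = -1, μ(13) = -1, μ(14) = 1, μ(15) = 1, μ(17) = -1, μ(19) = -1, μ(21) = 1, μ(22) = 1, μ(23) = -1, μ(26) = 1, μ(29) = -1, μ(30) = -1, μ(31) = -1, μ(33) = 1, μ(34) = 1, μ(35) = 1, μ(37) = -1, μ(38) = 1, μ(39) = 1, with μ = 0 on non-squarefree integers. Summing μ(k)/k for k where μ(k) ≠ 0 gives 124873406579/2473579378270 ≈ 0.0505. (PNT ⟺ this sum → 0 as n → ∞.)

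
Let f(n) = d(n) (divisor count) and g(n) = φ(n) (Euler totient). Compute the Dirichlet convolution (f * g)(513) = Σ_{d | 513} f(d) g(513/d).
(d * φ)(513) = 800

Divisors of 513: [1, 3, 9, 19, 27, 57, 171, 513]. For each d | 513:
  d = 1: d(1) · φ(513/1) = 1 · 324 = 324
  d = 3: d(3) · φ(513/3) = 2 · 108 = 216
  d = 9: d(9) · φ(513/9) = 3 · 36 = 108
  d = 19: d(19) · φ(513/19) = 2 · 18 = 36
  d = 27: d(27) · φ(513/27) = 4 · 18 = 72
  d = 57: d(57) · φ(513/57) = 4 · 6 = 24
  d = 171: d(171) · φ(513/171) = 6 · 2 = 12
  d = 513: d(513) · φ(513/513) = 8 · 1 = 8
Summing: (d * φ)(513) = 324 + 216 + 108 + 36 + 72 + 24 + 12 + 8 = 800.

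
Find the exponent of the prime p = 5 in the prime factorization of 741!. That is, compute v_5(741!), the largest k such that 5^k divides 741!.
v_5(741!) = 183

Legendre's formula: v_p(n!) = Σ_{k ≥ 1} ⌊n / p^k⌋. For p = 5, n = 741, the terms are:
  ⌊741/5^1⌋ = ⌊741/5⌋ = 148
  ⌊741/5^2⌋ = ⌊741/25⌋ = 29
  ⌊741/5^3⌋ = ⌊741/125⌋ = 5
  ⌊741/5^4⌋ = ⌊741/625⌋ = 1
(the next term ⌊741/5^5⌋ = 0, terminating the sum). Summing: v_5(741!) = 148 + 29 + 5 + 1 = 183.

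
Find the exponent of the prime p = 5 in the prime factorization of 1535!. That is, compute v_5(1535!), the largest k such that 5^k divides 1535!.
v_5(1535!) = 382

Legendre's formula: v_p(n!) = Σ_{k ≥ 1} ⌊n / p^k⌋. For p = 5, n = 1535, the terms are:
  ⌊1535/5^1⌋ = ⌊1535/5⌋ = 307
  ⌊1535/5^2⌋ = ⌊1535/25⌋ = 61
  ⌊1535/5^3⌋ = ⌊1535/125⌋ = 12
  ⌊1535/5^4⌋ = ⌊1535/625⌋ = 2
(the next term ⌊1535/5^5⌋ = 0, terminating the sum). Summing: v_5(1535!) = 307 + 61 + 12 + 2 = 382.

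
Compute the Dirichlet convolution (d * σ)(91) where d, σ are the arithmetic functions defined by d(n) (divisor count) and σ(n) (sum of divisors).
(d * σ)(91) = 160

Divisors of 91: [1, 7, 13, 91]. For each d | 91:
  d = 1: d(1) · σ(91/1) = 1 · 112 = 112
  d = 7: d(7) · σ(91/7) = 2 · 14 = 28
  d = 13: d(13) · σ(91/13) = 2 · 8 = 16
  d = 91: d(91) · σ(91/91) = 4 · 1 = 4
Summing: (d * σ)(91) = 112 + 28 + 16 + 4 = 160.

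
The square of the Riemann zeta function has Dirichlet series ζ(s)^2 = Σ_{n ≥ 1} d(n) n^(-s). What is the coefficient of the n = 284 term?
d(284) = 6

ζ(s)^2 = (Σ 1/m^s)(Σ 1/k^s). The coefficient of 1/n^s in the product is the number of ordered pairs (m, k) with mk = n, which equals d(n). For n = 284, divisors are [1, 2, 4, 71, 142, 284], so d(284) = 6.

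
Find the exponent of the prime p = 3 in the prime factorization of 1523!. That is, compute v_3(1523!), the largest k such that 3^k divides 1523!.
v_3(1523!) = 758

Legendre's formula: v_p(n!) = Σ_{k ≥ 1} ⌊n / p^k⌋. For p = 3, n = 1523, the terms are:
  ⌊1523/3^1⌋ = ⌊1523/3⌋ = 507
  ⌊1523/3^2⌋ = ⌊1523/9⌋ = 169
  ⌊1523/3^3⌋ = ⌊1523/27⌋ = 56
  ⌊1523/3^4⌋ = ⌊1523/81⌋ = 18
  ⌊1523/3^5⌋ = ⌊1523/243⌋ = 6
  ⌊1523/3^6⌋ = ⌊1523/729⌋ = 2
(the next term ⌊1523/3^7⌋ = 0, terminating the sum). Summing: v_3(1523!) = 507 + 169 + 56 + 18 + 6 + 2 = 758.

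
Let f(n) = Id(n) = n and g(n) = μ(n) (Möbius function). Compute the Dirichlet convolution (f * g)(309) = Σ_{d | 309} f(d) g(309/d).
(Id * μ)(309) = 204

Divisors of 309: [1, 3, 103, 309]. For each d | 309:
  d = 1: Id(1) · μ(309/1) = 1 · 1 = 1
  d = 3: Id(3) · μ(309/3) = 3 · -1 = -3
  d = 103: Id(103) · μ(309/103) = 103 · -1 = -103
  d = 309: Id(309) · μ(309/309) = 309 · 1 = 309
Summing: (Id * μ)(309) = 1 + -3 + -103 + 309 = 204.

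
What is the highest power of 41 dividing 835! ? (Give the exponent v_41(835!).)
v_41(835!) = 20

Legendre's formula: v_p(n!) = Σ_{k ≥ 1} ⌊n / p^k⌋. For p = 41, n = 835, the terms are:
  ⌊835/41^1⌋ = ⌊835/41⌋ = 20
(the next term ⌊835/41^2⌋ = 0, terminating the sum). Summing: v_41(835!) = 20 = 20.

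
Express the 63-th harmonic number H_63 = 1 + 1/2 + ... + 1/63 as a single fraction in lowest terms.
H_63 = 310559566510213034489743057/65681493561267903750631200

Direct summation: H_63 = 1 + 1/2 + ... + 1/63. The least common denominator is lcm(1, ..., 63) = 591133442051411133755680800; over this denominator the numerator is 591133442051411133755680800 + 295566721025705566877840400 + 197044480683803711251893600 + 147783360512852783438920200 + 118226688410282226751136160 + 98522240341901855625946800 + 84447634578773019107954400 + 73891680256426391719460100 + 65681493561267903750631200 + 59113344205141113375568080 + 53739403822855557614152800 + 49261120170950927812973400 + 45471803234723933365821600 + 42223817289386509553977200 + 39408896136760742250378720 + 36945840128213195859730050 + 34772555414788890220922400 + 32840746780633951875315600 + 31112286423758480723983200 + 29556672102570556687784040 + 28149211526257673035984800 + 26869701911427778807076400 + 25701454002235266685029600 + 24630560085475463906486700 + 23645337682056445350227232 + 22735901617361966682910800 + 21893831187089301250210400 + 21111908644693254776988600 + 20383911794876245991575200 + 19704448068380371125189360 + 19068820711335843024376800 + 18472920064106597929865025 + 17913134607618519204717600 + 17386277707394445110461200 + 16889526915754603821590880 + 16420373390316975937657800 + 15976579514903003615018400 + 15556143211879240361991600 + 15157267744907977788607200 + 14778336051285278343892020 + 14417888830522222774528800 + 14074605763128836517992400 + 13747289350032817064085600 + 13434850955713889403538200 + 13136298712253580750126240 + 12850727001117633342514800 + 12577307277689598590546400 + 12315280042737731953243350 + 12063947796967574158279200 + 11822668841028222675113616 + 11590851804929630073640800 + 11367950808680983341455400 + 11153461170781342146333600 + 10946915593544650625105200 + 10747880764571111522830560 + 10555954322346627388494300 + 10370762141252826907994400 + 10191955897438122995787600 + 10019210882227307351791200 + 9852224034190185562594680 + 9690712164777231700912800 + 9534410355667921512188400 + 9383070508752557678661600 = 2795036098591917310407687513, so H_63 = 2795036098591917310407687513/591133442051411133755680800; reducing by gcd(2795036098591917310407687513, 591133442051411133755680800) = 9 gives 310559566510213034489743057/65681493561267903750631200 ≈ 4.72827. (The PNT-adjacent estimate ln(63) + γ ≈ 4.72035 matches within O(1/n).)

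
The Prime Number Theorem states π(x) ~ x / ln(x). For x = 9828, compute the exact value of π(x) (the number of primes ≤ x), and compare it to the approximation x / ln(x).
π(9828) = 1211;  x/ln(x) ≈ 1069.08;  relative error ≈ 11.72%.

Directly count primes up to 9828: π(9828) = 1211. The PNT approximation gives 9828/ln(9828) ≈ 9828/9.19299 ≈ 1069.08. Relative error (π(x) − x/ln(x)) / π(x) ≈ 11.72%; the approximation is known to undercount slightly (Li(x) is a better estimate).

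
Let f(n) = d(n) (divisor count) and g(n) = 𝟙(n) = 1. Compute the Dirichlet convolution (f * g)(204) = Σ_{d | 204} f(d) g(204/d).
(d * 𝟙)(204) = 54

Divisors of 204: [1, 2, 3, 4, 6, 12, 17, 34, 51, 68, 102, 204]. For each d | 204:
  d = 1: d(1) · 𝟙(204/1) = 1 · 1 = 1
  d = 2: d(2) · 𝟙(204/2) = 2 · 1 = 2
  d = 3: d(3) · 𝟙(204/3) = 2 · 1 = 2
  d = 4: d(4) · 𝟙(204/4) = 3 · 1 = 3
  d = 6: d(6) · 𝟙(204/6) = 4 · 1 = 4
  d = 12: d(12) · 𝟙(204/12) = 6 · 1 = 6
  d = 17: d(17) · 𝟙(204/17) = 2 · 1 = 2
  d = 34: d(34) · 𝟙(204/34) = 4 · 1 = 4
  d = 51: d(51) · 𝟙(204/51) = 4 · 1 = 4
  d = 68: d(68) · 𝟙(204/68) = 6 · 1 = 6
  d = 102: d(102) · 𝟙(204/102) = 8 · 1 = 8
  d = 204: d(204) · 𝟙(204/204) = 12 · 1 = 12
Summing: (d * 𝟙)(204) = 1 + 2 + 2 + 3 + 4 + 6 + 2 + 4 + 4 + 6 + 8 + 12 = 54.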